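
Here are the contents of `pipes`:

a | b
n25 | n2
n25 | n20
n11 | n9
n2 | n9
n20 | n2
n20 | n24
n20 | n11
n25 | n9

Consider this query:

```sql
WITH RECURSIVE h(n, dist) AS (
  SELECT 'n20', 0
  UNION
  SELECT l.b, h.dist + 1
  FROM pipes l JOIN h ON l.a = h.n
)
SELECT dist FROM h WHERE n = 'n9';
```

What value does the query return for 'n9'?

Base: (n20, dist=0).
Iteration 1: edges from {n20} -> (n11, dist=1), (n2, dist=1), (n24, dist=1).
Iteration 2: edges from {n11,n2,n24} -> (n9, dist=2). [UNION drops 1 duplicate row(s)]
Iteration 3: no outgoing edges from {n9}; recursion stops.

2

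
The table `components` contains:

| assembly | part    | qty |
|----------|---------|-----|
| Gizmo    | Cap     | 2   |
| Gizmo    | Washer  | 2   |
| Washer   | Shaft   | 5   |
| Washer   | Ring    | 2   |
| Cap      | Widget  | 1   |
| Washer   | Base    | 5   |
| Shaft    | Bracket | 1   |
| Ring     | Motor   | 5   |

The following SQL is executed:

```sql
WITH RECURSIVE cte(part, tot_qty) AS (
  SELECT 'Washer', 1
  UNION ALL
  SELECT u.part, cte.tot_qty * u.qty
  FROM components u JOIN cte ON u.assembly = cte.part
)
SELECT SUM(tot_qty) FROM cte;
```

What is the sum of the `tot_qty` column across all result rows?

Base: (Washer, tot_qty=1).
Iteration 1: components of {Washer} -> Base = 1*5 = 5, Ring = 1*2 = 2, Shaft = 1*5 = 5.
Iteration 2: components of {Base,Ring,Shaft} -> Bracket = 5*1 = 5, Motor = 2*5 = 10.
Iteration 3: no further components; recursion stops.
SUM(tot_qty) = 1 + 5 + 2 + 5 + 5 + 10 = 28.

28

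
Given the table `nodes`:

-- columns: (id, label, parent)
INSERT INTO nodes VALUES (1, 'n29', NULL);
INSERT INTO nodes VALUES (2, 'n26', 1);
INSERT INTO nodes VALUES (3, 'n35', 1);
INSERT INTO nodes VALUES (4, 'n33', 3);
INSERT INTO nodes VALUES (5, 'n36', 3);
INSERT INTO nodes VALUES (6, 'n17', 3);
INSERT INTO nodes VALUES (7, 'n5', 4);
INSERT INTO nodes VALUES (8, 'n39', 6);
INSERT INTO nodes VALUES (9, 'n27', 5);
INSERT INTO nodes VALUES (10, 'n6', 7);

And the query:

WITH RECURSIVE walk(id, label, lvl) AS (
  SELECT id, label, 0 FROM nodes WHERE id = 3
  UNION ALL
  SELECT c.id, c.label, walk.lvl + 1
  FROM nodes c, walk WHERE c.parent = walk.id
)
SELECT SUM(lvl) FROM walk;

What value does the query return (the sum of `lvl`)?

12

Base: id=3 (n35) at lvl 0.
Iteration 1: rows with parent in {3} -> n33 (id 4, lvl 1), n36 (id 5, lvl 1), n17 (id 6, lvl 1).
Iteration 2: rows with parent in {4,5,6} -> n5 (id 7, lvl 2), n39 (id 8, lvl 2), n27 (id 9, lvl 2).
Iteration 3: rows with parent in {7,8,9} -> n6 (id 10, lvl 3).
Iteration 4: no rows with parent in {10}; recursion stops.
SUM(lvl) = 0 + 1 + 1 + 1 + 2 + 2 + 2 + 3 = 12.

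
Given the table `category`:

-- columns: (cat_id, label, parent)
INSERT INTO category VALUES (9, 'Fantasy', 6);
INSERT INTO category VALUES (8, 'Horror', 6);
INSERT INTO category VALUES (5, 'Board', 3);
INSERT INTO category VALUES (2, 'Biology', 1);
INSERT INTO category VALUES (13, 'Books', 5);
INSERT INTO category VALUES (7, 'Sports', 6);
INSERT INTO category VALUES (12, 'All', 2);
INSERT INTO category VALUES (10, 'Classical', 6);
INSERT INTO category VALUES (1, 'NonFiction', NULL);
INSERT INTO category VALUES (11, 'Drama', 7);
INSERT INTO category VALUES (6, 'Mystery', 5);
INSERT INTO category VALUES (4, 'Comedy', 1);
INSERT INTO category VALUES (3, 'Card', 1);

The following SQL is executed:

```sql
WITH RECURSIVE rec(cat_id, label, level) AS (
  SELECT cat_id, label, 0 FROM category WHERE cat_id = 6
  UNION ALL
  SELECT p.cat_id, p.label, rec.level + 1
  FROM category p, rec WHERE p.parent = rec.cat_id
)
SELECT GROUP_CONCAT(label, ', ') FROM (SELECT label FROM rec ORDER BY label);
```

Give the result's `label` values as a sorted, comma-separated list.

Base: cat_id=6 (Mystery) at level 0.
Iteration 1: rows with parent in {6} -> Sports (id 7, level 1), Horror (id 8, level 1), Fantasy (id 9, level 1), Classical (id 10, level 1).
Iteration 2: rows with parent in {7,8,9,10} -> Drama (id 11, level 2).
Iteration 3: no rows with parent in {11}; recursion stops.

Classical, Drama, Fantasy, Horror, Mystery, Sports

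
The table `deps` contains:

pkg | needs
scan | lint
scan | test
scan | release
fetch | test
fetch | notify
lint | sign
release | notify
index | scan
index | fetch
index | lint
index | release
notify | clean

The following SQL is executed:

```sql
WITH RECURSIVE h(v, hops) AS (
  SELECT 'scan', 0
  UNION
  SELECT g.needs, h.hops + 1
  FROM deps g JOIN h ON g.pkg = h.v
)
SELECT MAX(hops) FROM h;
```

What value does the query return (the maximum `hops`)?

Base: (scan, hops=0).
Iteration 1: edges from {scan} -> (lint, hops=1), (release, hops=1), (test, hops=1).
Iteration 2: edges from {lint,release,test} -> (notify, hops=2), (sign, hops=2).
Iteration 3: edges from {notify,sign} -> (clean, hops=3).
Iteration 4: no outgoing edges from {clean}; recursion stops.
hops values: 0, 1, 1, 1, 2, 2, 3; the maximum is 3.

3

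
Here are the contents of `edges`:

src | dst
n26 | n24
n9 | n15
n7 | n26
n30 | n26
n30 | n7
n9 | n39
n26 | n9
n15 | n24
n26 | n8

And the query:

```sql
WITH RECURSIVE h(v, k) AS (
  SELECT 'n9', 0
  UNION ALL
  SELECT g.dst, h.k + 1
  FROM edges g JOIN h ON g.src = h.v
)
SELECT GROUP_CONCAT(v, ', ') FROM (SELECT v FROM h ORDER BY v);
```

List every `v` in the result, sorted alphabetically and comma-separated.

Base: (n9, k=0).
Iteration 1: edges from {n9} -> (n15, k=1), (n39, k=1).
Iteration 2: edges from {n15,n39} -> (n24, k=2).
Iteration 3: no outgoing edges from {n24}; recursion stops.

n15, n24, n39, n9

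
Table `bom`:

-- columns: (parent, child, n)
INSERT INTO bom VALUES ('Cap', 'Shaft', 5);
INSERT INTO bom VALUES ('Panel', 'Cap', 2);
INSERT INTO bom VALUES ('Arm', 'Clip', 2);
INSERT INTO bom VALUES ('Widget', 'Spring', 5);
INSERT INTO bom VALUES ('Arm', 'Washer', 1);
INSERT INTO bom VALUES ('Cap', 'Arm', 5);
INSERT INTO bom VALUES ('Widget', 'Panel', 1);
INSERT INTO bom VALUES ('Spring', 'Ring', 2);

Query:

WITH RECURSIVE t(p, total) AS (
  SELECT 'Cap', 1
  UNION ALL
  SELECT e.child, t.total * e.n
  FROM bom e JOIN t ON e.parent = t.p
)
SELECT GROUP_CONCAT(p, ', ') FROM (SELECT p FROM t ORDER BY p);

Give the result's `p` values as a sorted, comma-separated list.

Arm, Cap, Clip, Shaft, Washer

Base: (Cap, total=1).
Iteration 1: components of {Cap} -> Arm = 1*5 = 5, Shaft = 1*5 = 5.
Iteration 2: components of {Arm,Shaft} -> Clip = 5*2 = 10, Washer = 5*1 = 5.
Iteration 3: no further components; recursion stops.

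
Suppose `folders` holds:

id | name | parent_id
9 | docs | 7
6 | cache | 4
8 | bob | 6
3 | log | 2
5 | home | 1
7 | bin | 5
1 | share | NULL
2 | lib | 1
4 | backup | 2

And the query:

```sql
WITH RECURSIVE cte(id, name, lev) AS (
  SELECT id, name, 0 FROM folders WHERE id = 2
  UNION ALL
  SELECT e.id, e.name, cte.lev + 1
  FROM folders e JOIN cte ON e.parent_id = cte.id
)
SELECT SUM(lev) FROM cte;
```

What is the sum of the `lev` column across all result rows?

Base: id=2 (lib) at lev 0.
Iteration 1: rows with parent_id in {2} -> log (id 3, lev 1), backup (id 4, lev 1).
Iteration 2: rows with parent_id in {3,4} -> cache (id 6, lev 2).
Iteration 3: rows with parent_id in {6} -> bob (id 8, lev 3).
Iteration 4: no rows with parent_id in {8}; recursion stops.
SUM(lev) = 0 + 1 + 1 + 2 + 3 = 7.

7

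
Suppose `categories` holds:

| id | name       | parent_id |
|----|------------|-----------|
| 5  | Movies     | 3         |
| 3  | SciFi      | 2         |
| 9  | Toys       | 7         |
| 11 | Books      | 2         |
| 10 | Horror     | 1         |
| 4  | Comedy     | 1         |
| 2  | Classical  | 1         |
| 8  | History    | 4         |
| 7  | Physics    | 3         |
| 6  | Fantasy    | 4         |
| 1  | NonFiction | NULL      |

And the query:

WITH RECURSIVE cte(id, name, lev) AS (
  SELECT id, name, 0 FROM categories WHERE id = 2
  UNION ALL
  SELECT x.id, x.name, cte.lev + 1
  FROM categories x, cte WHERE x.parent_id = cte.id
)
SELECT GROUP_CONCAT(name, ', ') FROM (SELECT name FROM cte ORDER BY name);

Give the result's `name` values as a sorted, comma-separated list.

Base: id=2 (Classical) at lev 0.
Iteration 1: rows with parent_id in {2} -> SciFi (id 3, lev 1), Books (id 11, lev 1).
Iteration 2: rows with parent_id in {3,11} -> Movies (id 5, lev 2), Physics (id 7, lev 2).
Iteration 3: rows with parent_id in {5,7} -> Toys (id 9, lev 3).
Iteration 4: no rows with parent_id in {9}; recursion stops.

Books, Classical, Movies, Physics, SciFi, Toys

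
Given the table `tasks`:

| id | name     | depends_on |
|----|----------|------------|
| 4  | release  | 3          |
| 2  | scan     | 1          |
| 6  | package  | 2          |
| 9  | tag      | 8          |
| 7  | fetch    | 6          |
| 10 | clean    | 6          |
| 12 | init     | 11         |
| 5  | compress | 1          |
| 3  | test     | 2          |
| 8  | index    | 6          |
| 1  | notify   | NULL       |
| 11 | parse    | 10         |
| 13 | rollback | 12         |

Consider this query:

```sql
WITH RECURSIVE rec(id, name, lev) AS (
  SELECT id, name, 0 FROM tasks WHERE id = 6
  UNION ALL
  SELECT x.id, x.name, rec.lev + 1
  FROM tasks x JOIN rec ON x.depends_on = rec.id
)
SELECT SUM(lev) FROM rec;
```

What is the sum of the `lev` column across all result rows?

14

Base: id=6 (package) at lev 0.
Iteration 1: rows with depends_on in {6} -> fetch (id 7, lev 1), index (id 8, lev 1), clean (id 10, lev 1).
Iteration 2: rows with depends_on in {7,8,10} -> tag (id 9, lev 2), parse (id 11, lev 2).
Iteration 3: rows with depends_on in {9,11} -> init (id 12, lev 3).
Iteration 4: rows with depends_on in {12} -> rollback (id 13, lev 4).
Iteration 5: no rows with depends_on in {13}; recursion stops.
SUM(lev) = 0 + 1 + 1 + 1 + 2 + 2 + 3 + 4 = 14.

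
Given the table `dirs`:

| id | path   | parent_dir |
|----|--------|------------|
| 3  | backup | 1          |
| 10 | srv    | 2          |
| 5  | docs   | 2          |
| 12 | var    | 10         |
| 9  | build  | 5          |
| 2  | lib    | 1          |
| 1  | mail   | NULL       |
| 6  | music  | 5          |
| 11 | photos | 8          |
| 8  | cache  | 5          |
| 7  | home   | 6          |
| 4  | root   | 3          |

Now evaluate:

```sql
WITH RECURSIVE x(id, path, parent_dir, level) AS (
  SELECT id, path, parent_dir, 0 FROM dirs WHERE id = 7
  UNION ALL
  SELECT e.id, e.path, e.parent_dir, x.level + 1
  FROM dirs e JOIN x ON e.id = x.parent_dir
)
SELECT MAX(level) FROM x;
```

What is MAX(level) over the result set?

4

Base: id=7 (home), parent_dir=6, level 0.
Iteration 1: join on id=6 -> music (id 6, parent_dir=5, level 1).
Iteration 2: join on id=5 -> docs (id 5, parent_dir=2, level 2).
Iteration 3: join on id=2 -> lib (id 2, parent_dir=1, level 3).
Iteration 4: join on id=1 -> mail (id 1, parent_dir=NULL, level 4).
Iteration 5: parent_dir is NULL; no match; recursion stops.
level values: 0, 1, 2, 3, 4; the maximum is 4.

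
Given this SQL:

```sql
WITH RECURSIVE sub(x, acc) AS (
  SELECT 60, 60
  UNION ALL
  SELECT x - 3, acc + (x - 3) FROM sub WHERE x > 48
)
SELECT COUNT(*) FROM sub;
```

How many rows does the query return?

5

Base: x=60, acc=60.
Iteration 1: 60 > 48 holds -> x = 60 - 3 = 57, acc = 60 + 57 = 117.
Iteration 2: 57 > 48 holds -> x = 57 - 3 = 54, acc = 117 + 54 = 171.
Iteration 3: 54 > 48 holds -> x = 54 - 3 = 51, acc = 171 + 51 = 222.
Iteration 4: 51 > 48 holds -> x = 51 - 3 = 48, acc = 222 + 48 = 270.
Iteration 5: 48 > 48 fails; recursion stops.
Total rows emitted: 5.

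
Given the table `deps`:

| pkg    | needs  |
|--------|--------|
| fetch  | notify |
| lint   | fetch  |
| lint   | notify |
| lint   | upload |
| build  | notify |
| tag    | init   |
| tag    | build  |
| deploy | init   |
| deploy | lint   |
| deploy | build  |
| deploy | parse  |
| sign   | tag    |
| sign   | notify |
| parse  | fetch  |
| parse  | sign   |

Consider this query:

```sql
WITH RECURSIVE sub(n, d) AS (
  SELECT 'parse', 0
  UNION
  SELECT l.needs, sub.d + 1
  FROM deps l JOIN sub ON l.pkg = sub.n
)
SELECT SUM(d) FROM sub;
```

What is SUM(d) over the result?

Base: (parse, d=0).
Iteration 1: edges from {parse} -> (fetch, d=1), (sign, d=1).
Iteration 2: edges from {fetch,sign} -> (notify, d=2), (tag, d=2). [UNION drops 1 duplicate row(s)]
Iteration 3: edges from {notify,tag} -> (build, d=3), (init, d=3).
Iteration 4: edges from {build,init} -> (notify, d=4).
Iteration 5: no outgoing edges from {notify}; recursion stops.
SUM(d) = 0 + 1 + 1 + 2 + 2 + 3 + 3 + 4 = 16.

16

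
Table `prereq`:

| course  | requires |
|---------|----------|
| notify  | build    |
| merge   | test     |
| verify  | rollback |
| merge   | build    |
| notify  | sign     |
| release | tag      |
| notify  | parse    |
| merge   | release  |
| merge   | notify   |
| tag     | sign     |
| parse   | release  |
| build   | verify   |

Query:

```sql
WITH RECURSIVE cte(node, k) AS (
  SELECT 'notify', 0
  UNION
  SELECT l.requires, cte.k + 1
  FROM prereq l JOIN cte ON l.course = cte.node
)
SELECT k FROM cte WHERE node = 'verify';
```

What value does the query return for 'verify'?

Base: (notify, k=0).
Iteration 1: edges from {notify} -> (build, k=1), (parse, k=1), (sign, k=1).
Iteration 2: edges from {build,parse,sign} -> (release, k=2), (verify, k=2).
Iteration 3: edges from {release,verify} -> (rollback, k=3), (tag, k=3).
Iteration 4: edges from {rollback,tag} -> (sign, k=4).
Iteration 5: no outgoing edges from {sign}; recursion stops.

2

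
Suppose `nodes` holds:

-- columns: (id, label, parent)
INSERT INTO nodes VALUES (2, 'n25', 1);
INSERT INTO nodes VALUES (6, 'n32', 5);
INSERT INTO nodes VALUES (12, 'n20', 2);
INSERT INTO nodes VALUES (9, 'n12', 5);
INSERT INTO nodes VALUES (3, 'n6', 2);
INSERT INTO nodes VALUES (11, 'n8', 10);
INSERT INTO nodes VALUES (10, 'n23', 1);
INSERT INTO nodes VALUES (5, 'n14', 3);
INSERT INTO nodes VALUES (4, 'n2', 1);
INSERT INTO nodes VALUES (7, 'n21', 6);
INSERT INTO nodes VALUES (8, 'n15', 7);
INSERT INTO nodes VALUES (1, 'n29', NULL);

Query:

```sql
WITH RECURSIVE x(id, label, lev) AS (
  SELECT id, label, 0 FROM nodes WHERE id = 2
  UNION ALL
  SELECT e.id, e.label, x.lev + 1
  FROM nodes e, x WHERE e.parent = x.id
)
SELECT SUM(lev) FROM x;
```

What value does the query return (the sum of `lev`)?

Base: id=2 (n25) at lev 0.
Iteration 1: rows with parent in {2} -> n6 (id 3, lev 1), n20 (id 12, lev 1).
Iteration 2: rows with parent in {3,12} -> n14 (id 5, lev 2).
Iteration 3: rows with parent in {5} -> n32 (id 6, lev 3), n12 (id 9, lev 3).
Iteration 4: rows with parent in {6,9} -> n21 (id 7, lev 4).
Iteration 5: rows with parent in {7} -> n15 (id 8, lev 5).
Iteration 6: no rows with parent in {8}; recursion stops.
SUM(lev) = 0 + 1 + 1 + 2 + 3 + 3 + 4 + 5 = 19.

19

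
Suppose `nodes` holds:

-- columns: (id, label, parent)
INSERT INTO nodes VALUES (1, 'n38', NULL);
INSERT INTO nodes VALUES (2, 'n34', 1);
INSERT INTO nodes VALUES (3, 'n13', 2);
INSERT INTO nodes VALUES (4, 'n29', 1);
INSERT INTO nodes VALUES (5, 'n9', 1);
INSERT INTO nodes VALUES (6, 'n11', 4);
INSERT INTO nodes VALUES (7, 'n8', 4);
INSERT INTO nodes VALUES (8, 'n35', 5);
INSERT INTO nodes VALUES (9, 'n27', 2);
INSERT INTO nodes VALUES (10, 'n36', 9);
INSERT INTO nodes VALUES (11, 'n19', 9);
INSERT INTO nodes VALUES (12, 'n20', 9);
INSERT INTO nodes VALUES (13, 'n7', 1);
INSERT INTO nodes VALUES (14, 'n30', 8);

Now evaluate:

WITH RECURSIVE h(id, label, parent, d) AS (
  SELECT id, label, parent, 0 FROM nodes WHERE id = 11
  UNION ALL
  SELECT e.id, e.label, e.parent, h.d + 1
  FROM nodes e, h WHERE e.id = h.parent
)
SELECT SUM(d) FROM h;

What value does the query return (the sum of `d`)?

Base: id=11 (n19), parent=9, d 0.
Iteration 1: join on id=9 -> n27 (id 9, parent=2, d 1).
Iteration 2: join on id=2 -> n34 (id 2, parent=1, d 2).
Iteration 3: join on id=1 -> n38 (id 1, parent=NULL, d 3).
Iteration 4: parent is NULL; no match; recursion stops.
SUM(d) = 0 + 1 + 2 + 3 = 6.

6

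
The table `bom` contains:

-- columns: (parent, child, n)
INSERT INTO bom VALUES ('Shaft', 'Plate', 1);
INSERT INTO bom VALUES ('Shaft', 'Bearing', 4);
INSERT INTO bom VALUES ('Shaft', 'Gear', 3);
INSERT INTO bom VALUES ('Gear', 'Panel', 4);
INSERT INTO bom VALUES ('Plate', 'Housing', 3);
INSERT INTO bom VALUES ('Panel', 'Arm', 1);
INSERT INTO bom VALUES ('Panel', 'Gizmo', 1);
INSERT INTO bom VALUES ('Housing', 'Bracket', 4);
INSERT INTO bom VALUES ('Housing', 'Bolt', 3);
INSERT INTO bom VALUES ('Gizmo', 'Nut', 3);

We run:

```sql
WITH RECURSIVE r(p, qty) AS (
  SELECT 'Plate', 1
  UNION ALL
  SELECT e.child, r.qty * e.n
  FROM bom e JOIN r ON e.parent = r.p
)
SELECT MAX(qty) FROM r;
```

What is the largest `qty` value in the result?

Base: (Plate, qty=1).
Iteration 1: components of {Plate} -> Housing = 1*3 = 3.
Iteration 2: components of {Housing} -> Bolt = 3*3 = 9, Bracket = 3*4 = 12.
Iteration 3: no further components; recursion stops.
qty values: 1, 3, 12, 9; the maximum is 12.

12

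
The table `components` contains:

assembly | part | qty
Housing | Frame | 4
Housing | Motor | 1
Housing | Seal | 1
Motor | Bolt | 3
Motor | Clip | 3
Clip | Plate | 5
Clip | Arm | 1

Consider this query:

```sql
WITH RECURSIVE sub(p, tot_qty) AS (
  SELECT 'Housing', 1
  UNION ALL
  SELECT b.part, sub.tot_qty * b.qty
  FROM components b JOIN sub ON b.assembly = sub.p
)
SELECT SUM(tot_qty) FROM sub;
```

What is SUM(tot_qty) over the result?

Base: (Housing, tot_qty=1).
Iteration 1: components of {Housing} -> Frame = 1*4 = 4, Motor = 1*1 = 1, Seal = 1*1 = 1.
Iteration 2: components of {Frame,Motor,Seal} -> Bolt = 1*3 = 3, Clip = 1*3 = 3.
Iteration 3: components of {Bolt,Clip} -> Arm = 3*1 = 3, Plate = 3*5 = 15.
Iteration 4: no further components; recursion stops.
SUM(tot_qty) = 1 + 1 + 1 + 4 + 3 + 3 + 3 + 15 = 31.

31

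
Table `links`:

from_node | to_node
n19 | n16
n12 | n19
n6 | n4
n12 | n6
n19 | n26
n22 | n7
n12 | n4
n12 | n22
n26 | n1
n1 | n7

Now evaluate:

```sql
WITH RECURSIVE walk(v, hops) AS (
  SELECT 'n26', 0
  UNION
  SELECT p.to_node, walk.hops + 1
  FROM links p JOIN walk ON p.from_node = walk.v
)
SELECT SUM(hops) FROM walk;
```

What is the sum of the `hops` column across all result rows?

3

Base: (n26, hops=0).
Iteration 1: edges from {n26} -> (n1, hops=1).
Iteration 2: edges from {n1} -> (n7, hops=2).
Iteration 3: no outgoing edges from {n7}; recursion stops.
SUM(hops) = 0 + 1 + 2 = 3.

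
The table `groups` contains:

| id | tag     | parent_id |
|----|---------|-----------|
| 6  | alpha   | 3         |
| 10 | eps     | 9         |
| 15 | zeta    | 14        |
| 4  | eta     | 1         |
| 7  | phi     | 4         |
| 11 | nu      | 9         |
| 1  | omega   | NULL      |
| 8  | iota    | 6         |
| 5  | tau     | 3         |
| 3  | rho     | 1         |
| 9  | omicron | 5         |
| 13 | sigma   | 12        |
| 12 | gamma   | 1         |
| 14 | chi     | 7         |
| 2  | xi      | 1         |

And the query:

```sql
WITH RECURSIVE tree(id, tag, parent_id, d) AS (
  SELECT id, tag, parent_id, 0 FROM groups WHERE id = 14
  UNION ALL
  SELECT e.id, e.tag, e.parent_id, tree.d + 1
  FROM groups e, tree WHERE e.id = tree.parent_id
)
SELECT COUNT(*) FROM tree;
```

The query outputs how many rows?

4

Base: id=14 (chi), parent_id=7, d 0.
Iteration 1: join on id=7 -> phi (id 7, parent_id=4, d 1).
Iteration 2: join on id=4 -> eta (id 4, parent_id=1, d 2).
Iteration 3: join on id=1 -> omega (id 1, parent_id=NULL, d 3).
Iteration 4: parent_id is NULL; no match; recursion stops.
Total rows emitted: 4.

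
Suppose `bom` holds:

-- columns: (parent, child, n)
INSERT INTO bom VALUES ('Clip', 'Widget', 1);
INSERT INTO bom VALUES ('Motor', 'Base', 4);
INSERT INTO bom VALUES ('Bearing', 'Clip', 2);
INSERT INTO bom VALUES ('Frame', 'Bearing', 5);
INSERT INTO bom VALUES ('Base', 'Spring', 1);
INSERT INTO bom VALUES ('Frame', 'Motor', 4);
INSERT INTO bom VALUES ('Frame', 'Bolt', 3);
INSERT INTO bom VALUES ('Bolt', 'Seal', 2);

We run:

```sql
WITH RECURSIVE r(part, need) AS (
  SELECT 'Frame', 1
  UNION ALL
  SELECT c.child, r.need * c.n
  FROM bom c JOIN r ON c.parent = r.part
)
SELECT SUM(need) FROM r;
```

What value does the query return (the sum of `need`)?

71

Base: (Frame, need=1).
Iteration 1: components of {Frame} -> Bearing = 1*5 = 5, Bolt = 1*3 = 3, Motor = 1*4 = 4.
Iteration 2: components of {Bearing,Bolt,Motor} -> Base = 4*4 = 16, Clip = 5*2 = 10, Seal = 3*2 = 6.
Iteration 3: components of {Base,Clip,Seal} -> Spring = 16*1 = 16, Widget = 10*1 = 10.
Iteration 4: no further components; recursion stops.
SUM(need) = 1 + 5 + 4 + 3 + 10 + 16 + 6 + 10 + 16 = 71.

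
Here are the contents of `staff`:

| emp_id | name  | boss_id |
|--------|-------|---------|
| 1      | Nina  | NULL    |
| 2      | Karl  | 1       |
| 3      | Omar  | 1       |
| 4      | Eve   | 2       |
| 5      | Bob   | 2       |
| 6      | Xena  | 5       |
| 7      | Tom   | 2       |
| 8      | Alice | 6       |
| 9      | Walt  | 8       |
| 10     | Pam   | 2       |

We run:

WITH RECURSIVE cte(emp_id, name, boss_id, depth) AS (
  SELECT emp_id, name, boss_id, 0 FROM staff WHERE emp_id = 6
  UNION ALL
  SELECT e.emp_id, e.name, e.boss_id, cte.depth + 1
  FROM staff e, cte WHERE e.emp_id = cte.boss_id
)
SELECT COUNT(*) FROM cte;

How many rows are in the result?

Base: emp_id=6 (Xena), boss_id=5, depth 0.
Iteration 1: join on emp_id=5 -> Bob (id 5, boss_id=2, depth 1).
Iteration 2: join on emp_id=2 -> Karl (id 2, boss_id=1, depth 2).
Iteration 3: join on emp_id=1 -> Nina (id 1, boss_id=NULL, depth 3).
Iteration 4: boss_id is NULL; no match; recursion stops.
Total rows emitted: 4.

4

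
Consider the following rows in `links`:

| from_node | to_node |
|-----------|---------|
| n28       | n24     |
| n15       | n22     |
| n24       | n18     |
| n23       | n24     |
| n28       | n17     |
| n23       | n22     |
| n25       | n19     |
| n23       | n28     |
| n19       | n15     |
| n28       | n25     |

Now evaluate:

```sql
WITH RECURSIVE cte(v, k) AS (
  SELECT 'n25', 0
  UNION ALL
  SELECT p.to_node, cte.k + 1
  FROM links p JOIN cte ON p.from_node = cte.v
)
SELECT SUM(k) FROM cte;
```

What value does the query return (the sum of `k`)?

6

Base: (n25, k=0).
Iteration 1: edges from {n25} -> (n19, k=1).
Iteration 2: edges from {n19} -> (n15, k=2).
Iteration 3: edges from {n15} -> (n22, k=3).
Iteration 4: no outgoing edges from {n22}; recursion stops.
SUM(k) = 0 + 1 + 2 + 3 = 6.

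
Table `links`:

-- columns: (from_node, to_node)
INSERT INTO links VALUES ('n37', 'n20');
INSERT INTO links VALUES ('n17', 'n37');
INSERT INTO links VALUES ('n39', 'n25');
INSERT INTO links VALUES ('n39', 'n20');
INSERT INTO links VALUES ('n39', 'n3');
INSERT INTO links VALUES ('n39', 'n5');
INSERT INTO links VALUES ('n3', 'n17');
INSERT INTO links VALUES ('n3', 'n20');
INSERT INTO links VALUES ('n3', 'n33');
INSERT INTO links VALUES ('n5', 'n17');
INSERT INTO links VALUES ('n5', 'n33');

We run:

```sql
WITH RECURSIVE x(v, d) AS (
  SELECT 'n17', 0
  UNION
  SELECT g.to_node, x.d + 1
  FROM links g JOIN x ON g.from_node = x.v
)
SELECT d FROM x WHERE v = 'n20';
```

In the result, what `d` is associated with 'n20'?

2

Base: (n17, d=0).
Iteration 1: edges from {n17} -> (n37, d=1).
Iteration 2: edges from {n37} -> (n20, d=2).
Iteration 3: no outgoing edges from {n20}; recursion stops.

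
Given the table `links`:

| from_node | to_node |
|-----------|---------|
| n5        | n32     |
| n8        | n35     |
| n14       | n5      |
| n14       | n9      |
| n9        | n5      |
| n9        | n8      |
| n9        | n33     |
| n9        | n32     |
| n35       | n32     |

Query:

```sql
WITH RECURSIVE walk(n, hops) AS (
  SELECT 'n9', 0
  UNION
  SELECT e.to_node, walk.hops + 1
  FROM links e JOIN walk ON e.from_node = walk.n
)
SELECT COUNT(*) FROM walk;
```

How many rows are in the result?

Base: (n9, hops=0).
Iteration 1: edges from {n9} -> (n32, hops=1), (n33, hops=1), (n5, hops=1), (n8, hops=1).
Iteration 2: edges from {n32,n33,n5,n8} -> (n32, hops=2), (n35, hops=2).
Iteration 3: edges from {n32,n35} -> (n32, hops=3).
Iteration 4: no outgoing edges from {n32}; recursion stops.
Total rows emitted: 8.

8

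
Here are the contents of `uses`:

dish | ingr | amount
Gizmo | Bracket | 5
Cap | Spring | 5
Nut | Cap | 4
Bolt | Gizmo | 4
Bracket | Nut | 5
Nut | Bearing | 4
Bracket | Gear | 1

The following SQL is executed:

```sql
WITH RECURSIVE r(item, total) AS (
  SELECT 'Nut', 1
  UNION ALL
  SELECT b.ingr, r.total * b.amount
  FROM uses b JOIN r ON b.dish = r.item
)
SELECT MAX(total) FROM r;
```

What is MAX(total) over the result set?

20

Base: (Nut, total=1).
Iteration 1: components of {Nut} -> Bearing = 1*4 = 4, Cap = 1*4 = 4.
Iteration 2: components of {Bearing,Cap} -> Spring = 4*5 = 20.
Iteration 3: no further components; recursion stops.
total values: 1, 4, 4, 20; the maximum is 20.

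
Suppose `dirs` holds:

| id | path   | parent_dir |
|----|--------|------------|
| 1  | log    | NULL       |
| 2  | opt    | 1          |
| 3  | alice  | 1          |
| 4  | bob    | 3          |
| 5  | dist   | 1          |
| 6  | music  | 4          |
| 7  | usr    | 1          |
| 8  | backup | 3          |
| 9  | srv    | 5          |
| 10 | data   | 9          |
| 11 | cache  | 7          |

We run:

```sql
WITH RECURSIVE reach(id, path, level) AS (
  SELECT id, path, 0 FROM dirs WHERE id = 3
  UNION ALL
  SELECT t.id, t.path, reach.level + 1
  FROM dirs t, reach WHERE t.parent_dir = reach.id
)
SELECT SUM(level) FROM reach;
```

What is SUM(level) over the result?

4

Base: id=3 (alice) at level 0.
Iteration 1: rows with parent_dir in {3} -> bob (id 4, level 1), backup (id 8, level 1).
Iteration 2: rows with parent_dir in {4,8} -> music (id 6, level 2).
Iteration 3: no rows with parent_dir in {6}; recursion stops.
SUM(level) = 0 + 1 + 1 + 2 = 4.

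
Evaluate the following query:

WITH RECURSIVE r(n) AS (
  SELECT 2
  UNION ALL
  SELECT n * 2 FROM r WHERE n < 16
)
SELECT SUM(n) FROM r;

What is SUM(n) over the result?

30

Base: n=2.
Iteration 1: 2 < 16 holds -> n = 2 * 2 = 4.
Iteration 2: 4 < 16 holds -> n = 4 * 2 = 8.
Iteration 3: 8 < 16 holds -> n = 8 * 2 = 16.
Iteration 4: 16 < 16 fails; recursion stops.
SUM(n) = 2 + 4 + 8 + 16 = 30.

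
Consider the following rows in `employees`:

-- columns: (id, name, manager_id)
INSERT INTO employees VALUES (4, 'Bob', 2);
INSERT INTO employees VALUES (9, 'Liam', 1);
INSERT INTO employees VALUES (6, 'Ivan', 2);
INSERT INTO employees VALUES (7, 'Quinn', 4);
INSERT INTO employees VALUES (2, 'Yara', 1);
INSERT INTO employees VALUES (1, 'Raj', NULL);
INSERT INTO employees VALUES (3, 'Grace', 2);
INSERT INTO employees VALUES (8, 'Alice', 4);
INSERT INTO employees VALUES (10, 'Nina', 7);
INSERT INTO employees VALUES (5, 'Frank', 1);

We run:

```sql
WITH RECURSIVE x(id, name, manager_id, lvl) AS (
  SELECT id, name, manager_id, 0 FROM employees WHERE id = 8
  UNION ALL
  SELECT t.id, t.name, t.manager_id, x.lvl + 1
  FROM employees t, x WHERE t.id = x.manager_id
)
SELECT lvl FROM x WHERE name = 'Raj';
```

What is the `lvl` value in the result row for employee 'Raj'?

Base: id=8 (Alice), manager_id=4, lvl 0.
Iteration 1: join on id=4 -> Bob (id 4, manager_id=2, lvl 1).
Iteration 2: join on id=2 -> Yara (id 2, manager_id=1, lvl 2).
Iteration 3: join on id=1 -> Raj (id 1, manager_id=NULL, lvl 3).
Iteration 4: manager_id is NULL; no match; recursion stops.

3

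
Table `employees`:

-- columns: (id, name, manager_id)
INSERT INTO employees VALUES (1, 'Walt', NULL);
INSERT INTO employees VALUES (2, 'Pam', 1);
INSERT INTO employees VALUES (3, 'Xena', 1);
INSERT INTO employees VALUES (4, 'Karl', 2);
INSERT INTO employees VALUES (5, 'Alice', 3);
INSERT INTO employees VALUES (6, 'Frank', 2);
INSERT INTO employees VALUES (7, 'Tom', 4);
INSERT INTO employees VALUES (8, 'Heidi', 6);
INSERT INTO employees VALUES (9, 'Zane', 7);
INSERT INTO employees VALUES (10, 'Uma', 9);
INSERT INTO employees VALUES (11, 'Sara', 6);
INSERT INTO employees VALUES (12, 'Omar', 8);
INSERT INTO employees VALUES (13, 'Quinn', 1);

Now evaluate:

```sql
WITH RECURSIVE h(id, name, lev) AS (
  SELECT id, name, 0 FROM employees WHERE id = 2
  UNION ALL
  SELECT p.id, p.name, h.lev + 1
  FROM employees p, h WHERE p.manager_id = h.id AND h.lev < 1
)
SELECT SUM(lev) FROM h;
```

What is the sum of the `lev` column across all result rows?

2

Base: id=2 (Pam) at lev 0.
Iteration 1: rows with manager_id in {2} -> Karl (id 4, lev 1), Frank (id 6, lev 1).
Iteration 2: lev < 1 fails for all current rows; recursion stops.
SUM(lev) = 0 + 1 + 1 = 2.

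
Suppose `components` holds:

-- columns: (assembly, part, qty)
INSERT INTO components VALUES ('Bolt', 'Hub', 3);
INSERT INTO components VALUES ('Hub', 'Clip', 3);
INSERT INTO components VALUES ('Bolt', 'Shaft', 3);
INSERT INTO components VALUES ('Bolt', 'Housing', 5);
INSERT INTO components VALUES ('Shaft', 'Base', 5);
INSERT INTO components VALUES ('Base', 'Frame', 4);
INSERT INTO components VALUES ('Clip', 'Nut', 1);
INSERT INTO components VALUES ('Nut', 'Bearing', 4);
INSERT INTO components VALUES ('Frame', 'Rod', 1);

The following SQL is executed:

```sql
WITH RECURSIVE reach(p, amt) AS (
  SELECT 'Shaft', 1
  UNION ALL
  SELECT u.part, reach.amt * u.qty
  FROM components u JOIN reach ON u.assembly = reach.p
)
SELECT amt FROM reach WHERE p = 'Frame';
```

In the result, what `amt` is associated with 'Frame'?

20

Base: (Shaft, amt=1).
Iteration 1: components of {Shaft} -> Base = 1*5 = 5.
Iteration 2: components of {Base} -> Frame = 5*4 = 20.
Iteration 3: components of {Frame} -> Rod = 20*1 = 20.
Iteration 4: no further components; recursion stops.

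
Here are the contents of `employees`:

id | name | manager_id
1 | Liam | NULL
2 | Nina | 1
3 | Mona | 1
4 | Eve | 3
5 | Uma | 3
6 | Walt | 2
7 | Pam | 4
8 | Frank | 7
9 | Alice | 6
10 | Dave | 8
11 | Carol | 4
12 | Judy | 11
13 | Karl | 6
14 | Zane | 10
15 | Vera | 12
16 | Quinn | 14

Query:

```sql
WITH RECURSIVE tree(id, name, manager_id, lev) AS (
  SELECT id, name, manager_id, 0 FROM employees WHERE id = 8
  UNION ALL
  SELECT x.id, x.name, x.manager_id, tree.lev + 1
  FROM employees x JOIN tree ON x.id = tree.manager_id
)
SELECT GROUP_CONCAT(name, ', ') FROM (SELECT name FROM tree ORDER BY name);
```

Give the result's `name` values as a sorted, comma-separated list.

Base: id=8 (Frank), manager_id=7, lev 0.
Iteration 1: join on id=7 -> Pam (id 7, manager_id=4, lev 1).
Iteration 2: join on id=4 -> Eve (id 4, manager_id=3, lev 2).
Iteration 3: join on id=3 -> Mona (id 3, manager_id=1, lev 3).
Iteration 4: join on id=1 -> Liam (id 1, manager_id=NULL, lev 4).
Iteration 5: manager_id is NULL; no match; recursion stops.

Eve, Frank, Liam, Mona, Pam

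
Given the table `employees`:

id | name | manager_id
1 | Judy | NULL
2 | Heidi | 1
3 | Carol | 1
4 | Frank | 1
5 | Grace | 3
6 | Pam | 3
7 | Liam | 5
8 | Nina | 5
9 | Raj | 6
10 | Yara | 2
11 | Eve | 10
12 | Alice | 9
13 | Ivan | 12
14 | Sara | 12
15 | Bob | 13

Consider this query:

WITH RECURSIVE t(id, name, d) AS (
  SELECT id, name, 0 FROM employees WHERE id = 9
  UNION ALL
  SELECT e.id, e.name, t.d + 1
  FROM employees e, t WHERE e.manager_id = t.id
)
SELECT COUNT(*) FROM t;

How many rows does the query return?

5

Base: id=9 (Raj) at d 0.
Iteration 1: rows with manager_id in {9} -> Alice (id 12, d 1).
Iteration 2: rows with manager_id in {12} -> Ivan (id 13, d 2), Sara (id 14, d 2).
Iteration 3: rows with manager_id in {13,14} -> Bob (id 15, d 3).
Iteration 4: no rows with manager_id in {15}; recursion stops.
Total rows emitted: 5.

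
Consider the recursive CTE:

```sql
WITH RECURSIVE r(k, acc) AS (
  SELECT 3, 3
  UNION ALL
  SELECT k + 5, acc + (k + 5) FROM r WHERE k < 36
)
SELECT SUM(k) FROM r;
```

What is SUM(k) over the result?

164

Base: k=3, acc=3.
Iteration 1: 3 < 36 holds -> k = 3 + 5 = 8, acc = 3 + 8 = 11.
Iteration 2: 8 < 36 holds -> k = 8 + 5 = 13, acc = 11 + 13 = 24.
Iteration 3: 13 < 36 holds -> k = 13 + 5 = 18, acc = 24 + 18 = 42.
Iteration 4: 18 < 36 holds -> k = 18 + 5 = 23, acc = 42 + 23 = 65.
Iteration 5: 23 < 36 holds -> k = 23 + 5 = 28, acc = 65 + 28 = 93.
Iteration 6: 28 < 36 holds -> k = 28 + 5 = 33, acc = 93 + 33 = 126.
Iteration 7: 33 < 36 holds -> k = 33 + 5 = 38, acc = 126 + 38 = 164.
Iteration 8: 38 < 36 fails; recursion stops.
SUM(k) = 3 + 8 + 13 + 18 + 23 + 28 + 33 + 38 = 164.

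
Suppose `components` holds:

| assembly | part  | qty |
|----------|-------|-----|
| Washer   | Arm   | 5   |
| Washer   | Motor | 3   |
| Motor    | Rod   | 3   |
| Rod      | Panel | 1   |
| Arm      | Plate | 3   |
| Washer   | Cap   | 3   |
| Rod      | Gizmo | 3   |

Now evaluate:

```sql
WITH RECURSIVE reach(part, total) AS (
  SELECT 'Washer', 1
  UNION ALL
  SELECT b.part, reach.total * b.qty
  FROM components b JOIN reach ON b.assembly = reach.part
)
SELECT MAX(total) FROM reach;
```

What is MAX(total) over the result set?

Base: (Washer, total=1).
Iteration 1: components of {Washer} -> Arm = 1*5 = 5, Cap = 1*3 = 3, Motor = 1*3 = 3.
Iteration 2: components of {Arm,Cap,Motor} -> Plate = 5*3 = 15, Rod = 3*3 = 9.
Iteration 3: components of {Plate,Rod} -> Gizmo = 9*3 = 27, Panel = 9*1 = 9.
Iteration 4: no further components; recursion stops.
total values: 1, 5, 3, 3, 15, 9, 9, 27; the maximum is 27.

27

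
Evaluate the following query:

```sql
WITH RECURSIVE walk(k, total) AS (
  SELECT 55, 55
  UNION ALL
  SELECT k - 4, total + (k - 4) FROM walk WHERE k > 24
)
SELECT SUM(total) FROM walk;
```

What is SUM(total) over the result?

Base: k=55, total=55.
Iteration 1: 55 > 24 holds -> k = 55 - 4 = 51, total = 55 + 51 = 106.
Iteration 2: 51 > 24 holds -> k = 51 - 4 = 47, total = 106 + 47 = 153.
Iteration 3: 47 > 24 holds -> k = 47 - 4 = 43, total = 153 + 43 = 196.
Iteration 4: 43 > 24 holds -> k = 43 - 4 = 39, total = 196 + 39 = 235.
Iteration 5: 39 > 24 holds -> k = 39 - 4 = 35, total = 235 + 35 = 270.
Iteration 6: 35 > 24 holds -> k = 35 - 4 = 31, total = 270 + 31 = 301.
Iteration 7: 31 > 24 holds -> k = 31 - 4 = 27, total = 301 + 27 = 328.
Iteration 8: 27 > 24 holds -> k = 27 - 4 = 23, total = 328 + 23 = 351.
Iteration 9: 23 > 24 fails; recursion stops.
SUM(total) = 55 + 106 + 153 + 196 + 235 + 270 + 301 + 328 + 351 = 1995.

1995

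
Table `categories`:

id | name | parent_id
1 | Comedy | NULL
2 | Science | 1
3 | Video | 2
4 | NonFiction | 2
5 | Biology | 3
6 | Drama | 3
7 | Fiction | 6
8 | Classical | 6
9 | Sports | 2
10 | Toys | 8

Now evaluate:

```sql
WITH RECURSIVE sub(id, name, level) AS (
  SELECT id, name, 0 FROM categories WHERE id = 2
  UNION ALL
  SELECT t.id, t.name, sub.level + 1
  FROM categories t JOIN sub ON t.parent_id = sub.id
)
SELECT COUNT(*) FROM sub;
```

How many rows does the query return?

Base: id=2 (Science) at level 0.
Iteration 1: rows with parent_id in {2} -> Video (id 3, level 1), NonFiction (id 4, level 1), Sports (id 9, level 1).
Iteration 2: rows with parent_id in {3,4,9} -> Biology (id 5, level 2), Drama (id 6, level 2).
Iteration 3: rows with parent_id in {5,6} -> Fiction (id 7, level 3), Classical (id 8, level 3).
Iteration 4: rows with parent_id in {7,8} -> Toys (id 10, level 4).
Iteration 5: no rows with parent_id in {10}; recursion stops.
Total rows emitted: 9.

9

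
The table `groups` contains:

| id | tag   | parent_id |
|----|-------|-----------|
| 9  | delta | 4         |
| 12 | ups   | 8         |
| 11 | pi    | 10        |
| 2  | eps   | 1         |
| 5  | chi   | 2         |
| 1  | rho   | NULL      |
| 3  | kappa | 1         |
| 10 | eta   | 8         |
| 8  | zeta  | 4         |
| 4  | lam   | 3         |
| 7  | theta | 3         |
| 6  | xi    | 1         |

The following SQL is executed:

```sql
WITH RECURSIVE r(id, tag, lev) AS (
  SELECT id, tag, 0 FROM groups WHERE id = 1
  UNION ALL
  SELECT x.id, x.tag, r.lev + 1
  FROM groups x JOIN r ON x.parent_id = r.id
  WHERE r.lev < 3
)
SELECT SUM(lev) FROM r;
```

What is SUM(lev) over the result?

15

Base: id=1 (rho) at lev 0.
Iteration 1: rows with parent_id in {1} -> eps (id 2, lev 1), kappa (id 3, lev 1), xi (id 6, lev 1).
Iteration 2: rows with parent_id in {2,3,6} -> lam (id 4, lev 2), chi (id 5, lev 2), theta (id 7, lev 2).
Iteration 3: rows with parent_id in {4,5,7} -> zeta (id 8, lev 3), delta (id 9, lev 3).
Iteration 4: lev < 3 fails for all current rows; recursion stops.
SUM(lev) = 0 + 1 + 1 + 1 + 2 + 2 + 2 + 3 + 3 = 15.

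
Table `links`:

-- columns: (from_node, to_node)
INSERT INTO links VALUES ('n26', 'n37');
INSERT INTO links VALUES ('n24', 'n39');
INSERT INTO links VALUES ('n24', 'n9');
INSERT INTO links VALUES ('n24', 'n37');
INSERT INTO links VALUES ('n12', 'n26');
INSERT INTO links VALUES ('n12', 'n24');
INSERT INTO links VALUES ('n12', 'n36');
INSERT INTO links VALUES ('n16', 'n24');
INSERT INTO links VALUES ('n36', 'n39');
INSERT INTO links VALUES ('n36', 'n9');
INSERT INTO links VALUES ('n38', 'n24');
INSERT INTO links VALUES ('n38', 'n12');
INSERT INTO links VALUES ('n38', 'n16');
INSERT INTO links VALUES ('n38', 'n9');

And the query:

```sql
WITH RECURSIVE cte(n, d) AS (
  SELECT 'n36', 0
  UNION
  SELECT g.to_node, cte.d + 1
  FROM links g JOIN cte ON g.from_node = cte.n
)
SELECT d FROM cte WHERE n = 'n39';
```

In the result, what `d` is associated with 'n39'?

1

Base: (n36, d=0).
Iteration 1: edges from {n36} -> (n39, d=1), (n9, d=1).
Iteration 2: no outgoing edges from {n39,n9}; recursion stops.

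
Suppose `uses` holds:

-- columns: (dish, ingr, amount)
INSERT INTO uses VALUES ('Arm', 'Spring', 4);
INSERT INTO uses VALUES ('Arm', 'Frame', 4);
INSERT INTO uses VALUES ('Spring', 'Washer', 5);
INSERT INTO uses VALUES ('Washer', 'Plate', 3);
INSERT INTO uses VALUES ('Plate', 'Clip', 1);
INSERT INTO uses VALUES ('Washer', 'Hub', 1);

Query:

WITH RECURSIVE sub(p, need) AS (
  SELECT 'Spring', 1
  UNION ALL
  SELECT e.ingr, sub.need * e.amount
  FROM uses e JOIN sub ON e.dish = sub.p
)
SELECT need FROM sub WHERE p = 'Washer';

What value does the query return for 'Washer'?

Base: (Spring, need=1).
Iteration 1: components of {Spring} -> Washer = 1*5 = 5.
Iteration 2: components of {Washer} -> Hub = 5*1 = 5, Plate = 5*3 = 15.
Iteration 3: components of {Hub,Plate} -> Clip = 15*1 = 15.
Iteration 4: no further components; recursion stops.

5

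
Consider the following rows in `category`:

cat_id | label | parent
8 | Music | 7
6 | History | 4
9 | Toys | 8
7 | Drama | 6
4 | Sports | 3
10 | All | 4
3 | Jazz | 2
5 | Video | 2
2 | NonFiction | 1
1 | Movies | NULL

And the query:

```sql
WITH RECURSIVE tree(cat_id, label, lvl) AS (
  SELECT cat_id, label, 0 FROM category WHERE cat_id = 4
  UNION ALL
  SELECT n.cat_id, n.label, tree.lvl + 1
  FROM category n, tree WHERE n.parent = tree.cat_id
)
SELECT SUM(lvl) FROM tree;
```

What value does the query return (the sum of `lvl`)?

Base: cat_id=4 (Sports) at lvl 0.
Iteration 1: rows with parent in {4} -> History (id 6, lvl 1), All (id 10, lvl 1).
Iteration 2: rows with parent in {6,10} -> Drama (id 7, lvl 2).
Iteration 3: rows with parent in {7} -> Music (id 8, lvl 3).
Iteration 4: rows with parent in {8} -> Toys (id 9, lvl 4).
Iteration 5: no rows with parent in {9}; recursion stops.
SUM(lvl) = 0 + 1 + 1 + 2 + 3 + 4 = 11.

11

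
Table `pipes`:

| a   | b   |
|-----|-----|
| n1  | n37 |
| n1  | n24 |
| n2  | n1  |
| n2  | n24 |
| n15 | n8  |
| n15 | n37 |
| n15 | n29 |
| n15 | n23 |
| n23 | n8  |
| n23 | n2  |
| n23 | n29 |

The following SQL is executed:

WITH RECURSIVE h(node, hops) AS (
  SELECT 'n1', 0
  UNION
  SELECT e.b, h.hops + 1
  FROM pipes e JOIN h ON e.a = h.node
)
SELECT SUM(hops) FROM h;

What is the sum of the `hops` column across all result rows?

Base: (n1, hops=0).
Iteration 1: edges from {n1} -> (n24, hops=1), (n37, hops=1).
Iteration 2: no outgoing edges from {n24,n37}; recursion stops.
SUM(hops) = 0 + 1 + 1 = 2.

2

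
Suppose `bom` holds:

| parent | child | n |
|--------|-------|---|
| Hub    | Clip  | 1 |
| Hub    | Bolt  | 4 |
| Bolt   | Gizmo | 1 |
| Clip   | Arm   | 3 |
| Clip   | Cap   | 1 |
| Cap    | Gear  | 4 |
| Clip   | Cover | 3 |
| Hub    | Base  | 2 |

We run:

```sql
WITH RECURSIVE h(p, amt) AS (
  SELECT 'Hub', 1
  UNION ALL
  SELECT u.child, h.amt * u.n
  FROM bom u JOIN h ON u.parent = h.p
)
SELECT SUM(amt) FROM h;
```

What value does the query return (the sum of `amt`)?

23

Base: (Hub, amt=1).
Iteration 1: components of {Hub} -> Base = 1*2 = 2, Bolt = 1*4 = 4, Clip = 1*1 = 1.
Iteration 2: components of {Base,Bolt,Clip} -> Arm = 1*3 = 3, Cap = 1*1 = 1, Cover = 1*3 = 3, Gizmo = 4*1 = 4.
Iteration 3: components of {Arm,Cap,Cover,Gizmo} -> Gear = 1*4 = 4.
Iteration 4: no further components; recursion stops.
SUM(amt) = 1 + 1 + 4 + 2 + 3 + 1 + 3 + 4 + 4 = 23.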